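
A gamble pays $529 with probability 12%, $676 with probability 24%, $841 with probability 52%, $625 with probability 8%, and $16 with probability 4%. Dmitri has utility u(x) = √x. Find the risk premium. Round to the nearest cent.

E[u] = 0.12·√529 + 0.24·√676 + 0.52·√841 + 0.08·√625 + 0.04·√16 = 0.12·23 + 0.24·26 + 0.52·29 + 0.08·25 + 0.04·4 = 26.24
CE = (26.24)² = 688.5376
Risk premium = EV − CE = 713.68 − 688.5376 = 25.1424

$25.14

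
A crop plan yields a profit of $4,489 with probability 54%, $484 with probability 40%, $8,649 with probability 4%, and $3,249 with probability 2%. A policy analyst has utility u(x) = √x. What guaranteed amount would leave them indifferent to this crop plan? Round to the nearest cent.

$2,484.03

E[u] = 0.54·√4489 + 0.4·√484 + 0.04·√8649 + 0.02·√3249 = 0.54·67 + 0.4·22 + 0.04·93 + 0.02·57 = 49.84
CE = (49.84)² = 2484.0256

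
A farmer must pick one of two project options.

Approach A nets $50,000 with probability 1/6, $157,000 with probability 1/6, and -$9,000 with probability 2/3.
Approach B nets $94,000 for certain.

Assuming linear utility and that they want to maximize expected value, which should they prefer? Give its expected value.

Approach B ($94,000)

Approach A = 1/6 × 50000 + 1/6 × 157000 + 2/3 × (-9000) = 8333.3333 + 26166.6667 − 6000 = 28500
Approach B: 94000 (certain)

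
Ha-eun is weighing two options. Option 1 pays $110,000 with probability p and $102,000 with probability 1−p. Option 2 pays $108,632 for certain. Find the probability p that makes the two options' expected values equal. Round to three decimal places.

p·110000 + (1−p)·102000 = 108632
8000p + 102000 = 108632
p = (108632 − 102000) / 8000

p = 0.829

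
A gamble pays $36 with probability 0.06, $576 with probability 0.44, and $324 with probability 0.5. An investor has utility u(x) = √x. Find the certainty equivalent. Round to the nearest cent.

$396.81

E[u] = 0.06·√36 + 0.44·√576 + 0.5·√324 = 0.06·6 + 0.44·24 + 0.5·18 = 19.92
CE = (19.92)² = 396.8064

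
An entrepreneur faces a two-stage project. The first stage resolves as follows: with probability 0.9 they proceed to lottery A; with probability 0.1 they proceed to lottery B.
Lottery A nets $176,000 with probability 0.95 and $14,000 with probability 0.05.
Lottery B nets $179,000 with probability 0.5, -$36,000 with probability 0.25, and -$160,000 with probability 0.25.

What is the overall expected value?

EV(A) = 0.95 × 176000 + 0.05 × 14000 = 167200 + 700 = 167900
EV(B) = 0.5 × 179000 + 0.25 × (-36000) + 0.25 × (-160000) = 89500 − 9000 − 40000 = 40500
Overall = 0.9 × 167900 + 0.1 × 40500 = 151110 + 4050 = 155160

$155,160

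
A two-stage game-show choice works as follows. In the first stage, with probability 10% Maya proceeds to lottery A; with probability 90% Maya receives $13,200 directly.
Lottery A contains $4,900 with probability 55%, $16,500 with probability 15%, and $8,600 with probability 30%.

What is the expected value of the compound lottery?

EV(A) = 0.55 × 4900 + 0.15 × 16500 + 0.3 × 8600 = 2695 + 2475 + 2580 = 7750
Branch B: 13200 (certain)
Overall = 0.1 × 7750 + 0.9 × 13200 = 775 + 11880 = 12655

$12,655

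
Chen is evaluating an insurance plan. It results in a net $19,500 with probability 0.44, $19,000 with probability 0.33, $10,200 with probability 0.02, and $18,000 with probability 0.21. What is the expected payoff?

EV = 0.44 × 19500 + 0.33 × 19000 + 0.02 × 10200 + 0.21 × 18000 = 8580 + 6270 + 204 + 3780 = 18834

$18,834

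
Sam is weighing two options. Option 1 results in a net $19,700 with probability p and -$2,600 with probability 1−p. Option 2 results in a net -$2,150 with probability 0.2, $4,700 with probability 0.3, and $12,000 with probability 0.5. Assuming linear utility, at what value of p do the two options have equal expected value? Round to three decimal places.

EV(Option 2) = 0.2 × (-2150) + 0.3 × 4700 + 0.5 × 12000 = -430 + 1410 + 6000 = 6980
p·19700 + (1−p)·(-2600) = 6980
22300p − 2600 = 6980
p = (6980 + 2600) / 22300

p = 0.430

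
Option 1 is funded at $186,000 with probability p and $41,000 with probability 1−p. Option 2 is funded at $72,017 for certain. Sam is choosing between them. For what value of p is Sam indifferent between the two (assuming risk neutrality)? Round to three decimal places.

p·186000 + (1−p)·41000 = 72017
145000p + 41000 = 72017
p = (72017 − 41000) / 145000

p = 0.214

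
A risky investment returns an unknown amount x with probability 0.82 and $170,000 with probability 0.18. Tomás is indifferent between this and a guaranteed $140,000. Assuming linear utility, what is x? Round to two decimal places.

0.82·x + 0.18·170000 = 140000
0.82·x = 140000 − 30600 = 109400
x = 109400 / 0.82 = 133414.6341

x = $133,414.63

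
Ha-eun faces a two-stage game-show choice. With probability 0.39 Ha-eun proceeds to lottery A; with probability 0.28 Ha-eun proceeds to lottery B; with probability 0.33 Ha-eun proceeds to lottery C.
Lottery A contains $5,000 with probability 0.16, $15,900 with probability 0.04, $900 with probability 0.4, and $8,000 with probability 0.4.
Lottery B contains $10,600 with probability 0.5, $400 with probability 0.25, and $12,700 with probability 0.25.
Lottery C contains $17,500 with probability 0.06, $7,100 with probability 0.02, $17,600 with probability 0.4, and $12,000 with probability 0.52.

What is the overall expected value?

$9,125.20

EV(A) = 0.16 × 5000 + 0.04 × 15900 + 0.4 × 900 + 0.4 × 8000 = 800 + 636 + 360 + 3200 = 4996
EV(B) = 0.5 × 10600 + 0.25 × 400 + 0.25 × 12700 = 5300 + 100 + 3175 = 8575
EV(C) = 0.06 × 17500 + 0.02 × 7100 + 0.4 × 17600 + 0.52 × 12000 = 1050 + 142 + 7040 + 6240 = 14472
Overall = 0.39 × 4996 + 0.28 × 8575 + 0.33 × 14472 = 1948.44 + 2401 + 4775.76 = 9125.2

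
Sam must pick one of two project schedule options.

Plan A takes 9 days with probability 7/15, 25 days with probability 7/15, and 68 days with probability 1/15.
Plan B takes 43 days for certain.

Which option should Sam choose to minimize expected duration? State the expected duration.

Plan A = 7/15 × 9 + 7/15 × 25 + 1/15 × 68 = 4.2 + 11.6667 + 4.5333 = 20.4
Plan B: 43 (certain)

Plan A (20.4 days)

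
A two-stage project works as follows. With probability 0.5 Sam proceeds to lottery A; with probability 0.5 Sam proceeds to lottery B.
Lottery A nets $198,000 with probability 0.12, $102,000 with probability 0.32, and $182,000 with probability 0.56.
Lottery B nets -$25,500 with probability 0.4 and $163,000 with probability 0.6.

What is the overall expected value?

EV(A) = 0.12 × 198000 + 0.32 × 102000 + 0.56 × 182000 = 23760 + 32640 + 101920 = 158320
EV(B) = 0.4 × (-25500) + 0.6 × 163000 = -10200 + 97800 = 87600
Overall = 0.5 × 158320 + 0.5 × 87600 = 79160 + 43800 = 122960

$122,960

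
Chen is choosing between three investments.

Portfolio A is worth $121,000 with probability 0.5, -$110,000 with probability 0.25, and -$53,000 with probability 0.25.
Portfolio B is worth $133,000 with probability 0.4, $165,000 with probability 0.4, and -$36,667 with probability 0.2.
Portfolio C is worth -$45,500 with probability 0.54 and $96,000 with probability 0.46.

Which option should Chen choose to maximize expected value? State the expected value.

Portfolio B ($111,866.60)

Portfolio A = 0.5 × 121000 + 0.25 × (-110000) + 0.25 × (-53000) = 60500 − 27500 − 13250 = 19750
Portfolio B = 0.4 × 133000 + 0.4 × 165000 + 0.2 × (-36667) = 53200 + 66000 − 7333.4 = 111866.6
Portfolio C = 0.54 × (-45500) + 0.46 × 96000 = -24570 + 44160 = 19590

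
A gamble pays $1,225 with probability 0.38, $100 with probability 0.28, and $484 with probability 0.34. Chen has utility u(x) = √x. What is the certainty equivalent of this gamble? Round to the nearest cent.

$556.02

E[u] = 0.38·√1225 + 0.28·√100 + 0.34·√484 = 0.38·35 + 0.28·10 + 0.34·22 = 23.58
CE = (23.58)² = 556.0164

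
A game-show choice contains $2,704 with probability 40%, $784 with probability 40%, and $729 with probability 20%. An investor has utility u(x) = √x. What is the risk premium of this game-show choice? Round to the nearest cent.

$142.24

E[u] = 0.4·√2704 + 0.4·√784 + 0.2·√729 = 0.4·52 + 0.4·28 + 0.2·27 = 37.4
CE = (37.4)² = 1398.76
Risk premium = EV − CE = 1541 − 1398.76 = 142.24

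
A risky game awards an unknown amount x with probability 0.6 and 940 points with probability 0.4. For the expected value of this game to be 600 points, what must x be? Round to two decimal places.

0.6·x + 0.4·940 = 600
0.6·x = 600 − 376 = 224
x = 224 / 0.6 = 373.3333

x = 373.33 points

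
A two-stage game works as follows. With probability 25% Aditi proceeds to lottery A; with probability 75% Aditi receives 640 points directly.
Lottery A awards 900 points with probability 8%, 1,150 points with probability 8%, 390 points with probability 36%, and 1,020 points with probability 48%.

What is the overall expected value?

678.5 points

EV(A) = 0.08 × 900 + 0.08 × 1150 + 0.36 × 390 + 0.48 × 1020 = 72 + 92 + 140.4 + 489.6 = 794
Branch B: 640 (certain)
Overall = 0.25 × 794 + 0.75 × 640 = 198.5 + 480 = 678.5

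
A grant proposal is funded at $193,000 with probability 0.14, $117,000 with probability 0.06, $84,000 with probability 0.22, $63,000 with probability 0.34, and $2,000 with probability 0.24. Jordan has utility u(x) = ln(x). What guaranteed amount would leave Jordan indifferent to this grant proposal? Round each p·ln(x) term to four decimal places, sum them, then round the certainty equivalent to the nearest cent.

$35,599.97

E[u] = 0.14·ln(193000) + 0.06·ln(117000) + 0.22·ln(84000) + 0.34·ln(63000) + 0.24·ln(2000) = 1.7039 + 0.7002 + 2.4945 + 3.7573 + 1.8242 = 10.4801
CE = e^10.4801 ≈ 35599.97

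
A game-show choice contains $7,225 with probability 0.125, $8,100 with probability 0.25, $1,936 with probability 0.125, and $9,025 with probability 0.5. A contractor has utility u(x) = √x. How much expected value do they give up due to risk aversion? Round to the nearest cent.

E[u] = 0.125·√7225 + 0.25·√8100 + 0.125·√1936 + 0.5·√9025 = 0.125·85 + 0.25·90 + 0.125·44 + 0.5·95 = 86.125
CE = (86.125)² = 7417.515625
Risk premium = EV − CE = 7682.625 − 7417.515625 = 265.109375

$265.11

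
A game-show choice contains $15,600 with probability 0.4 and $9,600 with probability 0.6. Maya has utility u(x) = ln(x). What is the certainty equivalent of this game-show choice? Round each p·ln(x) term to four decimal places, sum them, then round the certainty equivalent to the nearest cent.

E[u] = 0.4·ln(15600) + 0.6·ln(9600) = 3.8620 + 5.5017 = 9.3637
CE = e^9.3637 ≈ 11657.44

$11,657.44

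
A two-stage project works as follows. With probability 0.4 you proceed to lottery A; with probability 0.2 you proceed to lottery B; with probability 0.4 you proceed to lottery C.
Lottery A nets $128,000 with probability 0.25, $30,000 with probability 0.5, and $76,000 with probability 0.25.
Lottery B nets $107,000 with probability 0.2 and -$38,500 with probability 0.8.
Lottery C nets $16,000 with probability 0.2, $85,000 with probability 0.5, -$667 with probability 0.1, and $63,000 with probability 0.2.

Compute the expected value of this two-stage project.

EV(A) = 0.25 × 128000 + 0.5 × 30000 + 0.25 × 76000 = 32000 + 15000 + 19000 = 66000
EV(B) = 0.2 × 107000 + 0.8 × (-38500) = 21400 − 30800 = -9400
EV(C) = 0.2 × 16000 + 0.5 × 85000 + 0.1 × (-667) + 0.2 × 63000 = 3200 + 42500 − 66.7 + 12600 = 58233.3
Overall = 0.4 × 66000 + 0.2 × (-9400) + 0.4 × 58233.3 = 26400 − 1880 + 23293.32 = 47813.32

$47,813.32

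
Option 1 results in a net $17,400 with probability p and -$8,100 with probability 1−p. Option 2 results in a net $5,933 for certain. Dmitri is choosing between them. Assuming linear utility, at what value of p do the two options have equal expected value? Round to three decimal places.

p·17400 + (1−p)·(-8100) = 5933
25500p − 8100 = 5933
p = (5933 + 8100) / 25500

p = 0.550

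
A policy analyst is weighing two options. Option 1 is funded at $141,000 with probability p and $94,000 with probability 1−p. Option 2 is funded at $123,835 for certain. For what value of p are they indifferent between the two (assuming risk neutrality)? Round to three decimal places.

p·141000 + (1−p)·94000 = 123835
47000p + 94000 = 123835
p = (123835 − 94000) / 47000

p = 0.635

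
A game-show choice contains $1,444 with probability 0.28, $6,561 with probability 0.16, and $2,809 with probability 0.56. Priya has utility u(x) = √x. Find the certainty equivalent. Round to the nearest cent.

$2,838.76

E[u] = 0.28·√1444 + 0.16·√6561 + 0.56·√2809 = 0.28·38 + 0.16·81 + 0.56·53 = 53.28
CE = (53.28)² = 2838.7584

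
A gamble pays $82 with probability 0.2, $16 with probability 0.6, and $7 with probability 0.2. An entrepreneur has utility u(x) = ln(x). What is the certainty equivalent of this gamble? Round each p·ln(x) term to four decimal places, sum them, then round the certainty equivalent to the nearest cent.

E[u] = 0.2·ln(82) + 0.6·ln(16) + 0.2·ln(7) = 0.8813 + 1.6636 + 0.3892 = 2.9341
CE = e^2.9341 ≈ 18.80

$18.80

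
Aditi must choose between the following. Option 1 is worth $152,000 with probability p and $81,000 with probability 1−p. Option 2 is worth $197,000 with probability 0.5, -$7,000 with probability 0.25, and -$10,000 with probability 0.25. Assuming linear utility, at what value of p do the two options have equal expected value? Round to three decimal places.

p = 0.187

EV(Option 2) = 0.5 × 197000 + 0.25 × (-7000) + 0.25 × (-10000) = 98500 − 1750 − 2500 = 94250
p·152000 + (1−p)·81000 = 94250
71000p + 81000 = 94250
p = (94250 − 81000) / 71000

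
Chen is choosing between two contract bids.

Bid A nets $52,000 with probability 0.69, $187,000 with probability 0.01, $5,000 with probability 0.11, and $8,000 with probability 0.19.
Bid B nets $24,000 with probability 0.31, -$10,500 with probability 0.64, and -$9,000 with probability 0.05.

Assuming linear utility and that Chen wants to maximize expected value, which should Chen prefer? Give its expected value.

Bid A = 0.69 × 52000 + 0.01 × 187000 + 0.11 × 5000 + 0.19 × 8000 = 35880 + 1870 + 550 + 1520 = 39820
Bid B = 0.31 × 24000 + 0.64 × (-10500) + 0.05 × (-9000) = 7440 − 6720 − 450 = 270

Bid A ($39,820)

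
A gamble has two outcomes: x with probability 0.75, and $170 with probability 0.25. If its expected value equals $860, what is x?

x = $1,090

0.75·x + 0.25·170 = 860
0.75·x = 860 − 42.5 = 817.5
x = 817.5 / 0.75 = 1090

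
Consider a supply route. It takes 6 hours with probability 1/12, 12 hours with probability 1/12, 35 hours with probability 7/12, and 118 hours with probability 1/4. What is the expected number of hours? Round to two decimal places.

51.42 hours

EV = 1/12 × 6 + 1/12 × 12 + 7/12 × 35 + 1/4 × 118 = 0.5 + 1 + 20.4167 + 29.5 = 51.4167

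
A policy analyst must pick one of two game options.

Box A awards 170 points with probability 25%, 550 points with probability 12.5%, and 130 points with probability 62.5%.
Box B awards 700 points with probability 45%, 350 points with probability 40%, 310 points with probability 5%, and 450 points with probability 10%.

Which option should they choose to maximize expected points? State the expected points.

Box B (515.5 points)

Box A = 0.25 × 170 + 0.125 × 550 + 0.625 × 130 = 42.5 + 68.75 + 81.25 = 192.5
Box B = 0.45 × 700 + 0.4 × 350 + 0.05 × 310 + 0.1 × 450 = 315 + 140 + 15.5 + 45 = 515.5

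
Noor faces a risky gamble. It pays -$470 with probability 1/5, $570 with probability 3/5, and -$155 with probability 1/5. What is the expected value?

$217

EV = 1/5 × (-470) + 3/5 × 570 + 1/5 × (-155) = -94 + 342 − 31 = 217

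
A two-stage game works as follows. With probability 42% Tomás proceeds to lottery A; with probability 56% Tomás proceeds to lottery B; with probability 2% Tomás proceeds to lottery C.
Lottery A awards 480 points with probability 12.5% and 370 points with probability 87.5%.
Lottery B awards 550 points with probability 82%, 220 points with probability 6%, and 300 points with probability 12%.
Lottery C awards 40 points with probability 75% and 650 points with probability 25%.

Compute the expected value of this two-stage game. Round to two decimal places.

EV(A) = 0.125 × 480 + 0.875 × 370 = 60 + 323.75 = 383.75
EV(B) = 0.82 × 550 + 0.06 × 220 + 0.12 × 300 = 451 + 13.2 + 36 = 500.2
EV(C) = 0.75 × 40 + 0.25 × 650 = 30 + 162.5 = 192.5
Overall = 0.42 × 383.75 + 0.56 × 500.2 + 0.02 × 192.5 = 161.175 + 280.112 + 3.85 = 445.137

445.14 points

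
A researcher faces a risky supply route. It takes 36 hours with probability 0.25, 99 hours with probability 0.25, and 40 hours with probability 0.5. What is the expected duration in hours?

EV = 0.25 × 36 + 0.25 × 99 + 0.5 × 40 = 9 + 24.75 + 20 = 53.75

53.75 hours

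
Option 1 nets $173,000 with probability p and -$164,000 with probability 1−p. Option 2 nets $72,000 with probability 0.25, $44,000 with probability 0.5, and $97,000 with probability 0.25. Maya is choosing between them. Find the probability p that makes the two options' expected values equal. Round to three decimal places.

EV(Option 2) = 0.25 × 72000 + 0.5 × 44000 + 0.25 × 97000 = 18000 + 22000 + 24250 = 64250
p·173000 + (1−p)·(-164000) = 64250
337000p − 164000 = 64250
p = (64250 + 164000) / 337000

p = 0.677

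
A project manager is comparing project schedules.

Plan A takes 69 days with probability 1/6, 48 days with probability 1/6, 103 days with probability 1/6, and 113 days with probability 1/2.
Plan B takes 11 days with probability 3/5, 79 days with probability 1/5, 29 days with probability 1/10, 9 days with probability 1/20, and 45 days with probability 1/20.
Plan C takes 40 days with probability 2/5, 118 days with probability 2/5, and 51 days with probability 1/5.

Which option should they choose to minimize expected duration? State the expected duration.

Plan B (28 days)

Plan A = 1/6 × 69 + 1/6 × 48 + 1/6 × 103 + 1/2 × 113 = 11.5 + 8 + 17.1667 + 56.5 = 93.1667
Plan B = 3/5 × 11 + 1/5 × 79 + 1/10 × 29 + 1/20 × 9 + 1/20 × 45 = 6.6 + 15.8 + 2.9 + 0.45 + 2.25 = 28
Plan C = 2/5 × 40 + 2/5 × 118 + 1/5 × 51 = 16 + 47.2 + 10.2 = 73.4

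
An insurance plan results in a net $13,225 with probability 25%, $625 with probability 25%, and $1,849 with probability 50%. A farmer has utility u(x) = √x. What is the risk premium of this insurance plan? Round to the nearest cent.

E[u] = 0.25·√13225 + 0.25·√625 + 0.5·√1849 = 0.25·115 + 0.25·25 + 0.5·43 = 56.5
CE = (56.5)² = 3192.25
Risk premium = EV − CE = 4387 − 3192.25 = 1194.75

$1,194.75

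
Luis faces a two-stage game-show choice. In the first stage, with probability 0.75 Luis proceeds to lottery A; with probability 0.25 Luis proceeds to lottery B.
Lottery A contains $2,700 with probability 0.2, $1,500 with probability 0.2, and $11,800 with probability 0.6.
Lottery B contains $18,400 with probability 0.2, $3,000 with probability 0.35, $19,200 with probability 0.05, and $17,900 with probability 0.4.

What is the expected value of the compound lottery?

EV(A) = 0.2 × 2700 + 0.2 × 1500 + 0.6 × 11800 = 540 + 300 + 7080 = 7920
EV(B) = 0.2 × 18400 + 0.35 × 3000 + 0.05 × 19200 + 0.4 × 17900 = 3680 + 1050 + 960 + 7160 = 12850
Overall = 0.75 × 7920 + 0.25 × 12850 = 5940 + 3212.5 = 9152.5

$9,152.50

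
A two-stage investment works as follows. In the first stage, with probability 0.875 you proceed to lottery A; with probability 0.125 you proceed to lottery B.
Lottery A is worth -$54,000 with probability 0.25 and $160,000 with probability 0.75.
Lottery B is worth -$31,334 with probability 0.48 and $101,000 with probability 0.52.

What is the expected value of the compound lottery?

$97,872.46

EV(A) = 0.25 × (-54000) + 0.75 × 160000 = -13500 + 120000 = 106500
EV(B) = 0.48 × (-31334) + 0.52 × 101000 = -15040.32 + 52520 = 37479.68
Overall = 0.875 × 106500 + 0.125 × 37479.68 = 93187.5 + 4684.96 = 97872.46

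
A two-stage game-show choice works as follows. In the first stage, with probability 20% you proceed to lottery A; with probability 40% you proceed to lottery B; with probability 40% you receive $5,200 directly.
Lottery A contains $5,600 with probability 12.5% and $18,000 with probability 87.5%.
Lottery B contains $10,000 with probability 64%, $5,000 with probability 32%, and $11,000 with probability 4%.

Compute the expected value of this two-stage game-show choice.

$8,746

EV(A) = 0.125 × 5600 + 0.875 × 18000 = 700 + 15750 = 16450
EV(B) = 0.64 × 10000 + 0.32 × 5000 + 0.04 × 11000 = 6400 + 1600 + 440 = 8440
Branch C: 5200 (certain)
Overall = 0.2 × 16450 + 0.4 × 8440 + 0.4 × 5200 = 3290 + 3376 + 2080 = 8746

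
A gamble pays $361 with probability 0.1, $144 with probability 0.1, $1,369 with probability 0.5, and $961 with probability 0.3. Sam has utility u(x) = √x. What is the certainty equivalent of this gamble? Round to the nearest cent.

E[u] = 0.1·√361 + 0.1·√144 + 0.5·√1369 + 0.3·√961 = 0.1·19 + 0.1·12 + 0.5·37 + 0.3·31 = 30.9
CE = (30.9)² = 954.81

$954.81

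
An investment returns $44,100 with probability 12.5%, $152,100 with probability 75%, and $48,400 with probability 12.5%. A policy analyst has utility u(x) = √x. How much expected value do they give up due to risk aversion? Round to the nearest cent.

E[u] = 0.125·√44100 + 0.75·√152100 + 0.125·√48400 = 0.125·210 + 0.75·390 + 0.125·220 = 346.25
CE = (346.25)² = 119889.0625
Risk premium = EV − CE = 125637.5 − 119889.0625 = 5748.4375

$5,748.44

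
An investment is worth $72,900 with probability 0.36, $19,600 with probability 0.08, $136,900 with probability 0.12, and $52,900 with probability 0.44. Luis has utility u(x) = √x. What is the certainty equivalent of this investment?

E[u] = 0.36·√72900 + 0.08·√19600 + 0.12·√136900 + 0.44·√52900 = 0.36·270 + 0.08·140 + 0.12·370 + 0.44·230 = 254
CE = (254)² = 64516

$64,516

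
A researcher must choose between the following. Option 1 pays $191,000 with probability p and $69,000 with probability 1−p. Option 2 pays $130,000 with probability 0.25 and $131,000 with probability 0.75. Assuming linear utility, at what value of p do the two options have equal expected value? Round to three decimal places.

p = 0.506

EV(Option 2) = 0.25 × 130000 + 0.75 × 131000 = 32500 + 98250 = 130750
p·191000 + (1−p)·69000 = 130750
122000p + 69000 = 130750
p = (130750 − 69000) / 122000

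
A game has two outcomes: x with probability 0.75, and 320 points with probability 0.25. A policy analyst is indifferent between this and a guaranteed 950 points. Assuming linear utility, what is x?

x = 1,160 points

0.75·x + 0.25·320 = 950
0.75·x = 950 − 80 = 870
x = 870 / 0.75 = 1160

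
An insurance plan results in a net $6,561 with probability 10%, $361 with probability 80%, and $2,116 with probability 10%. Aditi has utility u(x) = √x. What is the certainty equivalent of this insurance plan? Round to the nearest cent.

$778.41

E[u] = 0.1·√6561 + 0.8·√361 + 0.1·√2116 = 0.1·81 + 0.8·19 + 0.1·46 = 27.9
CE = (27.9)² = 778.41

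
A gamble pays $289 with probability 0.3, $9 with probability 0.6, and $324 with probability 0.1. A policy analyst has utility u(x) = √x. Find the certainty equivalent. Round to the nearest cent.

E[u] = 0.3·√289 + 0.6·√9 + 0.1·√324 = 0.3·17 + 0.6·3 + 0.1·18 = 8.7
CE = (8.7)² = 75.69

$75.69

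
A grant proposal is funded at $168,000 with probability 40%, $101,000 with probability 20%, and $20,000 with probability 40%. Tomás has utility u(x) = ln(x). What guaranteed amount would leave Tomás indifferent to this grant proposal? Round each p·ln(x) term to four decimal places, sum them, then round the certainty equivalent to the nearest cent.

$64,776.62

E[u] = 0.4·ln(168000) + 0.2·ln(101000) + 0.4·ln(20000) = 4.8127 + 2.3046 + 3.9614 = 11.0787
CE = e^11.0787 ≈ 64776.62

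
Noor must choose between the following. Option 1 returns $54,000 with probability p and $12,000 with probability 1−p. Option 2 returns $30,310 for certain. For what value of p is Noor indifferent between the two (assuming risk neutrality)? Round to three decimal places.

p·54000 + (1−p)·12000 = 30310
42000p + 12000 = 30310
p = (30310 − 12000) / 42000

p = 0.436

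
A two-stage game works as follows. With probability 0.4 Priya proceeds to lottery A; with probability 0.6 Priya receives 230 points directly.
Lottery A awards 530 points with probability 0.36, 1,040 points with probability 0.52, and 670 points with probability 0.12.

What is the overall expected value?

462.8 points

EV(A) = 0.36 × 530 + 0.52 × 1040 + 0.12 × 670 = 190.8 + 540.8 + 80.4 = 812
Branch B: 230 (certain)
Overall = 0.4 × 812 + 0.6 × 230 = 324.8 + 138 = 462.8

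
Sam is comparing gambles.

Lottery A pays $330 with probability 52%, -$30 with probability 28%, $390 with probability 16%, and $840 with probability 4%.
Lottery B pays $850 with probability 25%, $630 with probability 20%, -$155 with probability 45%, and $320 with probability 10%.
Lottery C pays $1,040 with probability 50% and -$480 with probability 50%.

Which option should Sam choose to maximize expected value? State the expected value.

Lottery B ($300.75)

Lottery A = 0.52 × 330 + 0.28 × (-30) + 0.16 × 390 + 0.04 × 840 = 171.6 − 8.4 + 62.4 + 33.6 = 259.2
Lottery B = 0.25 × 850 + 0.2 × 630 + 0.45 × (-155) + 0.1 × 320 = 212.5 + 126 − 69.75 + 32 = 300.75
Lottery C = 0.5 × 1040 + 0.5 × (-480) = 520 − 240 = 280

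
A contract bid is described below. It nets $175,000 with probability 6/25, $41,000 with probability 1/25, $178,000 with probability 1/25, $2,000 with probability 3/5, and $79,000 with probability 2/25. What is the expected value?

EV = 6/25 × 175000 + 1/25 × 41000 + 1/25 × 178000 + 3/5 × 2000 + 2/25 × 79000 = 42000 + 1640 + 7120 + 1200 + 6320 = 58280

$58,280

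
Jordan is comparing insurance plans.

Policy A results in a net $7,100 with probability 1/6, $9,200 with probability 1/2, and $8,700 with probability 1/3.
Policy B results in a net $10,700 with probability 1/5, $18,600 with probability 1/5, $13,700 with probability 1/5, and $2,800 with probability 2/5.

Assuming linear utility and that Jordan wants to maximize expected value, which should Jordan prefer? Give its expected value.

Policy A = 1/6 × 7100 + 1/2 × 9200 + 1/3 × 8700 = 1183.3333 + 4600 + 2900 = 8683.3333
Policy B = 1/5 × 10700 + 1/5 × 18600 + 1/5 × 13700 + 2/5 × 2800 = 2140 + 3720 + 2740 + 1120 = 9720

Policy B ($9,720)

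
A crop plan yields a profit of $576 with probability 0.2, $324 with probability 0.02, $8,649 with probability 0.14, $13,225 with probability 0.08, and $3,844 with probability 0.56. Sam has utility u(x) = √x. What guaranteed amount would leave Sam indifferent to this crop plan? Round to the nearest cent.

E[u] = 0.2·√576 + 0.02·√324 + 0.14·√8649 + 0.08·√13225 + 0.56·√3844 = 0.2·24 + 0.02·18 + 0.14·93 + 0.08·115 + 0.56·62 = 62.1
CE = (62.1)² = 3856.41

$3,856.41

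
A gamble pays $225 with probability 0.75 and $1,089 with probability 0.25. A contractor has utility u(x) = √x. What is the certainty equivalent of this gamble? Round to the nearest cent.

E[u] = 0.75·√225 + 0.25·√1089 = 0.75·15 + 0.25·33 = 19.5
CE = (19.5)² = 380.25

$380.25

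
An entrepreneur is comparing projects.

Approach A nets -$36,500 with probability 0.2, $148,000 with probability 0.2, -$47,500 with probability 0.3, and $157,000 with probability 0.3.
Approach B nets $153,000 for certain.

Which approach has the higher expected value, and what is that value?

Approach A = 0.2 × (-36500) + 0.2 × 148000 + 0.3 × (-47500) + 0.3 × 157000 = -7300 + 29600 − 14250 + 47100 = 55150
Approach B: 153000 (certain)

Approach B ($153,000)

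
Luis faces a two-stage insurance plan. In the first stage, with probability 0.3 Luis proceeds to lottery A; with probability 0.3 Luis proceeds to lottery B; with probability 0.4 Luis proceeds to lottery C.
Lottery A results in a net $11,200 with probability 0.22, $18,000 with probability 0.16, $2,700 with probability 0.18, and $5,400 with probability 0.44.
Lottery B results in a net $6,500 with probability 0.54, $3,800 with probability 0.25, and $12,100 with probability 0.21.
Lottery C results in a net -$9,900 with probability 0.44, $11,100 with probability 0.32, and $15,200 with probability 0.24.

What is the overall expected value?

$5,699.70

EV(A) = 0.22 × 11200 + 0.16 × 18000 + 0.18 × 2700 + 0.44 × 5400 = 2464 + 2880 + 486 + 2376 = 8206
EV(B) = 0.54 × 6500 + 0.25 × 3800 + 0.21 × 12100 = 3510 + 950 + 2541 = 7001
EV(C) = 0.44 × (-9900) + 0.32 × 11100 + 0.24 × 15200 = -4356 + 3552 + 3648 = 2844
Overall = 0.3 × 8206 + 0.3 × 7001 + 0.4 × 2844 = 2461.8 + 2100.3 + 1137.6 = 5699.7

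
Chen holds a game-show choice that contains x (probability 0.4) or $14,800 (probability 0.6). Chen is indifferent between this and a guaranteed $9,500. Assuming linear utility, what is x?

0.4·x + 0.6·14800 = 9500
0.4·x = 9500 − 8880 = 620
x = 620 / 0.4 = 1550

x = $1,550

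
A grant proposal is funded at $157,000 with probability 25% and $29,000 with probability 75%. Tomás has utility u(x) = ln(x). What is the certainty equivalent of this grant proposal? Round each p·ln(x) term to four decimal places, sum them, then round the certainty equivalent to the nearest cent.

$44,236.26

E[u] = 0.25·ln(157000) + 0.75·ln(29000) = 2.9910 + 7.7063 = 10.6973
CE = e^10.6973 ≈ 44236.26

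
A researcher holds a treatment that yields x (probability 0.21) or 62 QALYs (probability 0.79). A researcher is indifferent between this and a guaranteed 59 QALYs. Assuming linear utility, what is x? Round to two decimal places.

x = 47.71 QALYs

0.21·x + 0.79·62 = 59
0.21·x = 59 − 48.98 = 10.02
x = 10.02 / 0.21 = 47.7143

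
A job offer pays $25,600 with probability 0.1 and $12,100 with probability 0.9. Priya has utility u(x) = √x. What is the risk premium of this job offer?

$225

E[u] = 0.1·√25600 + 0.9·√12100 = 0.1·160 + 0.9·110 = 115
CE = (115)² = 13225
Risk premium = EV − CE = 13450 − 13225 = 225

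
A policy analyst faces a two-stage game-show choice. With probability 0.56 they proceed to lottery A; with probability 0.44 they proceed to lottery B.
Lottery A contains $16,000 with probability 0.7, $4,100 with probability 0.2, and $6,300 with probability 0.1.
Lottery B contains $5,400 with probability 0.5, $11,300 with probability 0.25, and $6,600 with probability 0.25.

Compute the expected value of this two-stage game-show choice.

$10,241

EV(A) = 0.7 × 16000 + 0.2 × 4100 + 0.1 × 6300 = 11200 + 820 + 630 = 12650
EV(B) = 0.5 × 5400 + 0.25 × 11300 + 0.25 × 6600 = 2700 + 2825 + 1650 = 7175
Overall = 0.56 × 12650 + 0.44 × 7175 = 7084 + 3157 = 10241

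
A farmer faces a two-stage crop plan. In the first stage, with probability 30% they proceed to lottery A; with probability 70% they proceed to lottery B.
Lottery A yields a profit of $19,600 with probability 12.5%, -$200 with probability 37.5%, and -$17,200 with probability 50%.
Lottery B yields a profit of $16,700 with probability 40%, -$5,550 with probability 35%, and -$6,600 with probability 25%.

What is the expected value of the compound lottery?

$293.75

EV(A) = 0.125 × 19600 + 0.375 × (-200) + 0.5 × (-17200) = 2450 − 75 − 8600 = -6225
EV(B) = 0.4 × 16700 + 0.35 × (-5550) + 0.25 × (-6600) = 6680 − 1942.5 − 1650 = 3087.5
Overall = 0.3 × (-6225) + 0.7 × 3087.5 = -1867.5 + 2161.25 = 293.75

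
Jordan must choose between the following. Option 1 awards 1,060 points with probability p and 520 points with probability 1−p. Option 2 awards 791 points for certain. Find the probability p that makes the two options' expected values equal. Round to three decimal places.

p·1060 + (1−p)·520 = 791
540p + 520 = 791
p = (791 − 520) / 540

p = 0.502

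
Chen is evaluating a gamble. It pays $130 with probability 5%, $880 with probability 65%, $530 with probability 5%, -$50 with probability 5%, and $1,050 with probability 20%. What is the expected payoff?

$812.50

EV = 0.05 × 130 + 0.65 × 880 + 0.05 × 530 + 0.05 × (-50) + 0.2 × 1050 = 6.5 + 572 + 26.5 − 2.5 + 210 = 812.5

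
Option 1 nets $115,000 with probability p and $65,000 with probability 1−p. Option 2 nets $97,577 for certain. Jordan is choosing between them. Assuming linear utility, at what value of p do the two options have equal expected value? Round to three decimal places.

p = 0.652

p·115000 + (1−p)·65000 = 97577
50000p + 65000 = 97577
p = (97577 − 65000) / 50000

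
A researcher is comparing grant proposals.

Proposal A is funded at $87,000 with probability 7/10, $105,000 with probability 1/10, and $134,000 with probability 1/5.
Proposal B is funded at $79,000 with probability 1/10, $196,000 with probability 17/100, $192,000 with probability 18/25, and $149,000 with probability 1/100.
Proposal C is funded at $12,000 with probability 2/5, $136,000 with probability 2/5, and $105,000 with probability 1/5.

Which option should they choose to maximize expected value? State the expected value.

Proposal B ($180,950)

Proposal A = 7/10 × 87000 + 1/10 × 105000 + 1/5 × 134000 = 60900 + 10500 + 26800 = 98200
Proposal B = 1/10 × 79000 + 17/100 × 196000 + 18/25 × 192000 + 1/100 × 149000 = 7900 + 33320 + 138240 + 1490 = 180950
Proposal C = 2/5 × 12000 + 2/5 × 136000 + 1/5 × 105000 = 4800 + 54400 + 21000 = 80200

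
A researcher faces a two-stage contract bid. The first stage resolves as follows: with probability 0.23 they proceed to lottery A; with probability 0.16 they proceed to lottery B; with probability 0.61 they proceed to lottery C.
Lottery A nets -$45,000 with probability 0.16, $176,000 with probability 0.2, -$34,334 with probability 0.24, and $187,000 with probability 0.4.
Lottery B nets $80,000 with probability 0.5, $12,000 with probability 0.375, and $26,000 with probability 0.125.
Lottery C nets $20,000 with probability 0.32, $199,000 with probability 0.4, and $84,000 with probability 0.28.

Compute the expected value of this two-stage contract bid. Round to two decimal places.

$96,195.96

EV(A) = 0.16 × (-45000) + 0.2 × 176000 + 0.24 × (-34334) + 0.4 × 187000 = -7200 + 35200 − 8240.16 + 74800 = 94559.84
EV(B) = 0.5 × 80000 + 0.375 × 12000 + 0.125 × 26000 = 40000 + 4500 + 3250 = 47750
EV(C) = 0.32 × 20000 + 0.4 × 199000 + 0.28 × 84000 = 6400 + 79600 + 23520 = 109520
Overall = 0.23 × 94559.84 + 0.16 × 47750 + 0.61 × 109520 = 21748.7632 + 7640 + 66807.2 = 96195.9632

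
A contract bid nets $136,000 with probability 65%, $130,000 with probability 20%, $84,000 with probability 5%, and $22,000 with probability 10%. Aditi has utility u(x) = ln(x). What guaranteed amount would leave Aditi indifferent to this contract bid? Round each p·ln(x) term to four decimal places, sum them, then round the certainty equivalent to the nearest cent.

E[u] = 0.65·ln(136000) + 0.2·ln(130000) + 0.05·ln(84000) + 0.1·ln(22000) = 7.6833 + 2.3551 + 0.5669 + 0.9999 = 11.6052
CE = e^11.6052 ≈ 109666.59

$109,666.59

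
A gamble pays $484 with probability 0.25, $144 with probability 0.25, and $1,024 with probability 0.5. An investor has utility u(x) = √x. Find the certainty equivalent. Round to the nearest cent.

$600.25

E[u] = 0.25·√484 + 0.25·√144 + 0.5·√1024 = 0.25·22 + 0.25·12 + 0.5·32 = 24.5
CE = (24.5)² = 600.25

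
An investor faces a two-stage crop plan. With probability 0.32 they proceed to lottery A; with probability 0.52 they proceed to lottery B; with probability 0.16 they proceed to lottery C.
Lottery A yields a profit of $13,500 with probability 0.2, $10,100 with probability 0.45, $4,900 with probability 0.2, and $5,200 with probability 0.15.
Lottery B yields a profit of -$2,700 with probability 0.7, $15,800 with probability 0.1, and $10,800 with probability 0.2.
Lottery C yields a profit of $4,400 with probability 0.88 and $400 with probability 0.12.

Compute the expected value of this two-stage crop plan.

$4,470.80

EV(A) = 0.2 × 13500 + 0.45 × 10100 + 0.2 × 4900 + 0.15 × 5200 = 2700 + 4545 + 980 + 780 = 9005
EV(B) = 0.7 × (-2700) + 0.1 × 15800 + 0.2 × 10800 = -1890 + 1580 + 2160 = 1850
EV(C) = 0.88 × 4400 + 0.12 × 400 = 3872 + 48 = 3920
Overall = 0.32 × 9005 + 0.52 × 1850 + 0.16 × 3920 = 2881.6 + 962 + 627.2 = 4470.8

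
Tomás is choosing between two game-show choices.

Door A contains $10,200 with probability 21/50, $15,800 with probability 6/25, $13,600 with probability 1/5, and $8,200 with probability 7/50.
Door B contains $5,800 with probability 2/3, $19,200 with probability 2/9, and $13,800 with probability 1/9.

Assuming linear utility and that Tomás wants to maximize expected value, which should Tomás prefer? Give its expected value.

Door A = 21/50 × 10200 + 6/25 × 15800 + 1/5 × 13600 + 7/50 × 8200 = 4284 + 3792 + 2720 + 1148 = 11944
Door B = 2/3 × 5800 + 2/9 × 19200 + 1/9 × 13800 = 3866.6667 + 4266.6667 + 1533.3333 = 9666.6667

Door A ($11,944)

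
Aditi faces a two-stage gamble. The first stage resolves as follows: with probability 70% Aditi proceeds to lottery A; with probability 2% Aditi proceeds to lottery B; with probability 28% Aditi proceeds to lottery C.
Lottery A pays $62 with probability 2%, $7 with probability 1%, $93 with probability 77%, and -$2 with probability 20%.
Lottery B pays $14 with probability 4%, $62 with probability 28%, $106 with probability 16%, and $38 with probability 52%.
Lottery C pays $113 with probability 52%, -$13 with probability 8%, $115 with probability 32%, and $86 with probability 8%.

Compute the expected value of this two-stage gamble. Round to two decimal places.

EV(A) = 0.02 × 62 + 0.01 × 7 + 0.77 × 93 + 0.2 × (-2) = 1.24 + 0.07 + 71.61 − 0.4 = 72.52
EV(B) = 0.04 × 14 + 0.28 × 62 + 0.16 × 106 + 0.52 × 38 = 0.56 + 17.36 + 16.96 + 19.76 = 54.64
EV(C) = 0.52 × 113 + 0.08 × (-13) + 0.32 × 115 + 0.08 × 86 = 58.76 − 1.04 + 36.8 + 6.88 = 101.4
Overall = 0.7 × 72.52 + 0.02 × 54.64 + 0.28 × 101.4 = 50.764 + 1.0928 + 28.392 = 80.2488

$80.25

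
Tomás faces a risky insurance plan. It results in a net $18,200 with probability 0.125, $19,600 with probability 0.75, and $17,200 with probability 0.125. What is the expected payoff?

EV = 0.125 × 18200 + 0.75 × 19600 + 0.125 × 17200 = 2275 + 14700 + 2150 = 19125

$19,125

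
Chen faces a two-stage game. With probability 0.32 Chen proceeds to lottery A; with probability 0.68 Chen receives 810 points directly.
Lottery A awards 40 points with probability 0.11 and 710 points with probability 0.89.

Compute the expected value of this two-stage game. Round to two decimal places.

754.42 points

EV(A) = 0.11 × 40 + 0.89 × 710 = 4.4 + 631.9 = 636.3
Branch B: 810 (certain)
Overall = 0.32 × 636.3 + 0.68 × 810 = 203.616 + 550.8 = 754.416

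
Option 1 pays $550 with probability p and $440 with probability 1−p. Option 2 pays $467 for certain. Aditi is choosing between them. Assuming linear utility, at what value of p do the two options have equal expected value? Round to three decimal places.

p = 0.245

p·550 + (1−p)·440 = 467
110p + 440 = 467
p = (467 − 440) / 110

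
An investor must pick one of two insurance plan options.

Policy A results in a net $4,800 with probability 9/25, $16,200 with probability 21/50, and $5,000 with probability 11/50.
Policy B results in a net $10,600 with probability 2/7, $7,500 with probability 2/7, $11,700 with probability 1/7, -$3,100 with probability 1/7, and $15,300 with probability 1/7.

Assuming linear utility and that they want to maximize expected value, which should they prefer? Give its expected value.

Policy A = 9/25 × 4800 + 21/50 × 16200 + 11/50 × 5000 = 1728 + 6804 + 1100 = 9632
Policy B = 2/7 × 10600 + 2/7 × 7500 + 1/7 × 11700 + 1/7 × (-3100) + 1/7 × 15300 = 3028.5714 + 2142.8571 + 1671.4286 − 442.8571 + 2185.7143 = 8585.7143

Policy A ($9,632)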